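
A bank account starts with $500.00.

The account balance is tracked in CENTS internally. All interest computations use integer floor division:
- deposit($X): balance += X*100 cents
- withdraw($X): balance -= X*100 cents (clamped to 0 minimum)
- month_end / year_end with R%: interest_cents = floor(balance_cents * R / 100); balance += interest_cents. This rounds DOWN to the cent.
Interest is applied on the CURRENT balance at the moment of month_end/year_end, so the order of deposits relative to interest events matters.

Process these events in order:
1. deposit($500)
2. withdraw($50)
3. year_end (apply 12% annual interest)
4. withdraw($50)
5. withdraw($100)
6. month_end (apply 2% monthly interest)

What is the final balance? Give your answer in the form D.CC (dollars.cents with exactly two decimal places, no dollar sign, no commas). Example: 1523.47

Answer: 932.28

Derivation:
After 1 (deposit($500)): balance=$1000.00 total_interest=$0.00
After 2 (withdraw($50)): balance=$950.00 total_interest=$0.00
After 3 (year_end (apply 12% annual interest)): balance=$1064.00 total_interest=$114.00
After 4 (withdraw($50)): balance=$1014.00 total_interest=$114.00
After 5 (withdraw($100)): balance=$914.00 total_interest=$114.00
After 6 (month_end (apply 2% monthly interest)): balance=$932.28 total_interest=$132.28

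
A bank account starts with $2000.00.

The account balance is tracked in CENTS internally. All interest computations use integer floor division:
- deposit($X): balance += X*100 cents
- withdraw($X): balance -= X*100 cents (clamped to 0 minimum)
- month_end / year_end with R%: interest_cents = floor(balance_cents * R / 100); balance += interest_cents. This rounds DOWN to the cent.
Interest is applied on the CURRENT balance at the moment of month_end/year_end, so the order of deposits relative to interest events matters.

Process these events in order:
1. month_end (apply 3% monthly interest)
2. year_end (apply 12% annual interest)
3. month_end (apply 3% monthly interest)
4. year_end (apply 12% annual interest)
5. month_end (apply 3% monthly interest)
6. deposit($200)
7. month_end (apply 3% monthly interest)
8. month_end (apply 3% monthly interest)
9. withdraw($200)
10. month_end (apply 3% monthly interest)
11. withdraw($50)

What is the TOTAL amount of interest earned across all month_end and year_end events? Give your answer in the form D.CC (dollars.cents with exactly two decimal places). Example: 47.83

After 1 (month_end (apply 3% monthly interest)): balance=$2060.00 total_interest=$60.00
After 2 (year_end (apply 12% annual interest)): balance=$2307.20 total_interest=$307.20
After 3 (month_end (apply 3% monthly interest)): balance=$2376.41 total_interest=$376.41
After 4 (year_end (apply 12% annual interest)): balance=$2661.57 total_interest=$661.57
After 5 (month_end (apply 3% monthly interest)): balance=$2741.41 total_interest=$741.41
After 6 (deposit($200)): balance=$2941.41 total_interest=$741.41
After 7 (month_end (apply 3% monthly interest)): balance=$3029.65 total_interest=$829.65
After 8 (month_end (apply 3% monthly interest)): balance=$3120.53 total_interest=$920.53
After 9 (withdraw($200)): balance=$2920.53 total_interest=$920.53
After 10 (month_end (apply 3% monthly interest)): balance=$3008.14 total_interest=$1008.14
After 11 (withdraw($50)): balance=$2958.14 total_interest=$1008.14

Answer: 1008.14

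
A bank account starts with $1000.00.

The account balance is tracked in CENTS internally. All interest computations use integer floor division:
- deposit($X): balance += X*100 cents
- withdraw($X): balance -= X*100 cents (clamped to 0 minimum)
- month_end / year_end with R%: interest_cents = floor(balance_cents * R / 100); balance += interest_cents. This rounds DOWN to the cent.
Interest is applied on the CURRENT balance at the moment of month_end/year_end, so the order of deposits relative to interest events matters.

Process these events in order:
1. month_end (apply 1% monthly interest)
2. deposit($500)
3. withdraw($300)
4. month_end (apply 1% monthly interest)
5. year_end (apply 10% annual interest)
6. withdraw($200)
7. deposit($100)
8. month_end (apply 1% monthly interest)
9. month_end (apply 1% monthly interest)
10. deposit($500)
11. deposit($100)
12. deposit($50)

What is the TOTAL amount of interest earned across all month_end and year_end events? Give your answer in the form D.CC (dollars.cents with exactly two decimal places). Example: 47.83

After 1 (month_end (apply 1% monthly interest)): balance=$1010.00 total_interest=$10.00
After 2 (deposit($500)): balance=$1510.00 total_interest=$10.00
After 3 (withdraw($300)): balance=$1210.00 total_interest=$10.00
After 4 (month_end (apply 1% monthly interest)): balance=$1222.10 total_interest=$22.10
After 5 (year_end (apply 10% annual interest)): balance=$1344.31 total_interest=$144.31
After 6 (withdraw($200)): balance=$1144.31 total_interest=$144.31
After 7 (deposit($100)): balance=$1244.31 total_interest=$144.31
After 8 (month_end (apply 1% monthly interest)): balance=$1256.75 total_interest=$156.75
After 9 (month_end (apply 1% monthly interest)): balance=$1269.31 total_interest=$169.31
After 10 (deposit($500)): balance=$1769.31 total_interest=$169.31
After 11 (deposit($100)): balance=$1869.31 total_interest=$169.31
After 12 (deposit($50)): balance=$1919.31 total_interest=$169.31

Answer: 169.31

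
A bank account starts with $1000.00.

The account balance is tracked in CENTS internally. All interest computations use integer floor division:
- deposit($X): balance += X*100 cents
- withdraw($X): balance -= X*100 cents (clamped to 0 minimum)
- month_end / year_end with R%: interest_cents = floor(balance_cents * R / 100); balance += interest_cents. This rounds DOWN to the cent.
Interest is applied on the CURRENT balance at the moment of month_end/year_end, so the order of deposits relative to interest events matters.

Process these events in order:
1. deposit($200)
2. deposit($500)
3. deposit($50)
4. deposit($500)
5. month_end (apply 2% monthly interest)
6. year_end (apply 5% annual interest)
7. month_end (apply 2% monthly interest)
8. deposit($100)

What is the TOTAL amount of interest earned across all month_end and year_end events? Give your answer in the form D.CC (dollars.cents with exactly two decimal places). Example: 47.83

Answer: 207.94

Derivation:
After 1 (deposit($200)): balance=$1200.00 total_interest=$0.00
After 2 (deposit($500)): balance=$1700.00 total_interest=$0.00
After 3 (deposit($50)): balance=$1750.00 total_interest=$0.00
After 4 (deposit($500)): balance=$2250.00 total_interest=$0.00
After 5 (month_end (apply 2% monthly interest)): balance=$2295.00 total_interest=$45.00
After 6 (year_end (apply 5% annual interest)): balance=$2409.75 total_interest=$159.75
After 7 (month_end (apply 2% monthly interest)): balance=$2457.94 total_interest=$207.94
After 8 (deposit($100)): balance=$2557.94 total_interest=$207.94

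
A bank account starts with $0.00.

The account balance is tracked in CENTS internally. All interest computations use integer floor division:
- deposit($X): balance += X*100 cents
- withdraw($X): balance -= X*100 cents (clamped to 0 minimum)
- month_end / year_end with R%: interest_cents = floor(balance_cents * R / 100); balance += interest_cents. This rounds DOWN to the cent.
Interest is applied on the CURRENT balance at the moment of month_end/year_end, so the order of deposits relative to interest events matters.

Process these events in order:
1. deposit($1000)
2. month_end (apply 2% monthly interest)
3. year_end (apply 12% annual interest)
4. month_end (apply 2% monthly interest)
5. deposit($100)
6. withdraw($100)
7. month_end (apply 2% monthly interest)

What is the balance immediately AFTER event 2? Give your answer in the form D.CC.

Answer: 1020.00

Derivation:
After 1 (deposit($1000)): balance=$1000.00 total_interest=$0.00
After 2 (month_end (apply 2% monthly interest)): balance=$1020.00 total_interest=$20.00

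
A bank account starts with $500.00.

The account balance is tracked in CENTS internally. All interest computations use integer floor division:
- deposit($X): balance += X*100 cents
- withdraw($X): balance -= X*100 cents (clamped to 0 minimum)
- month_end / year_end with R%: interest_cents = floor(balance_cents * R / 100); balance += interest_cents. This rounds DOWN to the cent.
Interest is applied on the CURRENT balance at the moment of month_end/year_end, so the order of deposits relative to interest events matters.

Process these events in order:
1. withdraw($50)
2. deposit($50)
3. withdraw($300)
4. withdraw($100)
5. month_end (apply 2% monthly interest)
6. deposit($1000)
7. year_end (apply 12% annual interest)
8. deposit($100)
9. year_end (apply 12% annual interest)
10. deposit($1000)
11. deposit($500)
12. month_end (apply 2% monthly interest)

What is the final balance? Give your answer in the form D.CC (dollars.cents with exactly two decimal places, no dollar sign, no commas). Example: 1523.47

After 1 (withdraw($50)): balance=$450.00 total_interest=$0.00
After 2 (deposit($50)): balance=$500.00 total_interest=$0.00
After 3 (withdraw($300)): balance=$200.00 total_interest=$0.00
After 4 (withdraw($100)): balance=$100.00 total_interest=$0.00
After 5 (month_end (apply 2% monthly interest)): balance=$102.00 total_interest=$2.00
After 6 (deposit($1000)): balance=$1102.00 total_interest=$2.00
After 7 (year_end (apply 12% annual interest)): balance=$1234.24 total_interest=$134.24
After 8 (deposit($100)): balance=$1334.24 total_interest=$134.24
After 9 (year_end (apply 12% annual interest)): balance=$1494.34 total_interest=$294.34
After 10 (deposit($1000)): balance=$2494.34 total_interest=$294.34
After 11 (deposit($500)): balance=$2994.34 total_interest=$294.34
After 12 (month_end (apply 2% monthly interest)): balance=$3054.22 total_interest=$354.22

Answer: 3054.22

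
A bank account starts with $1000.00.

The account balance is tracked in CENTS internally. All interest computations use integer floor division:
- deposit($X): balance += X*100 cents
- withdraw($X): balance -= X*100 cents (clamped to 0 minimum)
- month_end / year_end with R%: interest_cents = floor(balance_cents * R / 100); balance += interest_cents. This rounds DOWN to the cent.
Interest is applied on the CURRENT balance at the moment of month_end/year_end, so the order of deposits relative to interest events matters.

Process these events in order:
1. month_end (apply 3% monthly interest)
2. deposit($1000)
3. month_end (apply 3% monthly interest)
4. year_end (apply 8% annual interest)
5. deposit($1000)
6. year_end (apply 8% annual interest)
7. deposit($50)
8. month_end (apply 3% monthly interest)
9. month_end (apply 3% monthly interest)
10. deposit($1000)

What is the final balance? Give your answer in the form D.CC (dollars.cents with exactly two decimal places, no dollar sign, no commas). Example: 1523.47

After 1 (month_end (apply 3% monthly interest)): balance=$1030.00 total_interest=$30.00
After 2 (deposit($1000)): balance=$2030.00 total_interest=$30.00
After 3 (month_end (apply 3% monthly interest)): balance=$2090.90 total_interest=$90.90
After 4 (year_end (apply 8% annual interest)): balance=$2258.17 total_interest=$258.17
After 5 (deposit($1000)): balance=$3258.17 total_interest=$258.17
After 6 (year_end (apply 8% annual interest)): balance=$3518.82 total_interest=$518.82
After 7 (deposit($50)): balance=$3568.82 total_interest=$518.82
After 8 (month_end (apply 3% monthly interest)): balance=$3675.88 total_interest=$625.88
After 9 (month_end (apply 3% monthly interest)): balance=$3786.15 total_interest=$736.15
After 10 (deposit($1000)): balance=$4786.15 total_interest=$736.15

Answer: 4786.15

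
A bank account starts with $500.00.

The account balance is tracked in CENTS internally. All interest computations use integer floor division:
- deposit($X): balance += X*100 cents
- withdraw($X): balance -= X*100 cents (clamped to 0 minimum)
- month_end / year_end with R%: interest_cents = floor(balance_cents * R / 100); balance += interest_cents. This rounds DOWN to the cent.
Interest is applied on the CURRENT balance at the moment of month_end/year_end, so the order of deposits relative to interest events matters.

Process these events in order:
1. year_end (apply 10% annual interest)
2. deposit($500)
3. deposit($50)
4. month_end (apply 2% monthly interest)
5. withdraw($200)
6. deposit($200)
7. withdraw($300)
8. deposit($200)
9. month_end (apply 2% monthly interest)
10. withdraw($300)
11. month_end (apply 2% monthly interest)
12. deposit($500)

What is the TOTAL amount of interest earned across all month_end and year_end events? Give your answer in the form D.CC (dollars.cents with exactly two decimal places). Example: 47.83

Answer: 107.28

Derivation:
After 1 (year_end (apply 10% annual interest)): balance=$550.00 total_interest=$50.00
After 2 (deposit($500)): balance=$1050.00 total_interest=$50.00
After 3 (deposit($50)): balance=$1100.00 total_interest=$50.00
After 4 (month_end (apply 2% monthly interest)): balance=$1122.00 total_interest=$72.00
After 5 (withdraw($200)): balance=$922.00 total_interest=$72.00
After 6 (deposit($200)): balance=$1122.00 total_interest=$72.00
After 7 (withdraw($300)): balance=$822.00 total_interest=$72.00
After 8 (deposit($200)): balance=$1022.00 total_interest=$72.00
After 9 (month_end (apply 2% monthly interest)): balance=$1042.44 total_interest=$92.44
After 10 (withdraw($300)): balance=$742.44 total_interest=$92.44
After 11 (month_end (apply 2% monthly interest)): balance=$757.28 total_interest=$107.28
After 12 (deposit($500)): balance=$1257.28 total_interest=$107.28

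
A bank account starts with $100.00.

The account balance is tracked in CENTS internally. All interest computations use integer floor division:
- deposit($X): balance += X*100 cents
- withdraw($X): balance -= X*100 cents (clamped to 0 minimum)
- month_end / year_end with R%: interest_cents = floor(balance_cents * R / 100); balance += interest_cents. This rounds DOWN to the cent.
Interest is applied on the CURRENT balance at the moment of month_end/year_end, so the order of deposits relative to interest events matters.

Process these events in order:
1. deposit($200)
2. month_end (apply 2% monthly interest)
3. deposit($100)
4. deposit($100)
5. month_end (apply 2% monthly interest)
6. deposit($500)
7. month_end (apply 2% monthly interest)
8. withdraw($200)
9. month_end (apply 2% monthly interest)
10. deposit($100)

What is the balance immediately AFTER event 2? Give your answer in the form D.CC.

Answer: 306.00

Derivation:
After 1 (deposit($200)): balance=$300.00 total_interest=$0.00
After 2 (month_end (apply 2% monthly interest)): balance=$306.00 total_interest=$6.00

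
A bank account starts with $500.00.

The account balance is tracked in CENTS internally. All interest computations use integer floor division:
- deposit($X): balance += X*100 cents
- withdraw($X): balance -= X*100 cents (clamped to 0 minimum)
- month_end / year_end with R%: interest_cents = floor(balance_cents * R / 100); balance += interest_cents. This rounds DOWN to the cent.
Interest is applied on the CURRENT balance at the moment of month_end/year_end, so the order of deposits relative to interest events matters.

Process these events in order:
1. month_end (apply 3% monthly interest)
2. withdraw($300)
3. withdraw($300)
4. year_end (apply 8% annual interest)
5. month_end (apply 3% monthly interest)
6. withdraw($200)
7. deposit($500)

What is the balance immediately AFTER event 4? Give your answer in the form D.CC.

Answer: 0.00

Derivation:
After 1 (month_end (apply 3% monthly interest)): balance=$515.00 total_interest=$15.00
After 2 (withdraw($300)): balance=$215.00 total_interest=$15.00
After 3 (withdraw($300)): balance=$0.00 total_interest=$15.00
After 4 (year_end (apply 8% annual interest)): balance=$0.00 total_interest=$15.00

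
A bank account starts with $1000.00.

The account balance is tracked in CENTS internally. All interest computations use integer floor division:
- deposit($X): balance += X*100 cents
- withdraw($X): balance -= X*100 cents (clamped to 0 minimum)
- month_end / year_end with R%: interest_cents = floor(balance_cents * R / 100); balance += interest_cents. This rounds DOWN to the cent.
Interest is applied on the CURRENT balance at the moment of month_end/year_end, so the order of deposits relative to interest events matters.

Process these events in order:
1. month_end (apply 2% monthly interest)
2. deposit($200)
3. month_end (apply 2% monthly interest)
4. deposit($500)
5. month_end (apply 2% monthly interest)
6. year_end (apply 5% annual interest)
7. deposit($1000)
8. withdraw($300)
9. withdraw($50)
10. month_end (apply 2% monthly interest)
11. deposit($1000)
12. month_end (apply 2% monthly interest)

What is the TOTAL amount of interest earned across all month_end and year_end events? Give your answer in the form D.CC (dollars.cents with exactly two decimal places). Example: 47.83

After 1 (month_end (apply 2% monthly interest)): balance=$1020.00 total_interest=$20.00
After 2 (deposit($200)): balance=$1220.00 total_interest=$20.00
After 3 (month_end (apply 2% monthly interest)): balance=$1244.40 total_interest=$44.40
After 4 (deposit($500)): balance=$1744.40 total_interest=$44.40
After 5 (month_end (apply 2% monthly interest)): balance=$1779.28 total_interest=$79.28
After 6 (year_end (apply 5% annual interest)): balance=$1868.24 total_interest=$168.24
After 7 (deposit($1000)): balance=$2868.24 total_interest=$168.24
After 8 (withdraw($300)): balance=$2568.24 total_interest=$168.24
After 9 (withdraw($50)): balance=$2518.24 total_interest=$168.24
After 10 (month_end (apply 2% monthly interest)): balance=$2568.60 total_interest=$218.60
After 11 (deposit($1000)): balance=$3568.60 total_interest=$218.60
After 12 (month_end (apply 2% monthly interest)): balance=$3639.97 total_interest=$289.97

Answer: 289.97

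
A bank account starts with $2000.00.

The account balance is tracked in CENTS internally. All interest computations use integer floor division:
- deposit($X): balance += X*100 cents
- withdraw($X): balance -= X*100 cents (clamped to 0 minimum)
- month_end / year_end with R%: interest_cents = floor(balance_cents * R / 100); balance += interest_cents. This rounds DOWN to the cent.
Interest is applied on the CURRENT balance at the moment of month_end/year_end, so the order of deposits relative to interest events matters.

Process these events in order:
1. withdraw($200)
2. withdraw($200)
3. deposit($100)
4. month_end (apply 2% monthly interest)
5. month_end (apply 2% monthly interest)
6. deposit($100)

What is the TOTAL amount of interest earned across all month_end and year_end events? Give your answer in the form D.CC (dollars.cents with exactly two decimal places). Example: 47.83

Answer: 68.68

Derivation:
After 1 (withdraw($200)): balance=$1800.00 total_interest=$0.00
After 2 (withdraw($200)): balance=$1600.00 total_interest=$0.00
After 3 (deposit($100)): balance=$1700.00 total_interest=$0.00
After 4 (month_end (apply 2% monthly interest)): balance=$1734.00 total_interest=$34.00
After 5 (month_end (apply 2% monthly interest)): balance=$1768.68 total_interest=$68.68
After 6 (deposit($100)): balance=$1868.68 total_interest=$68.68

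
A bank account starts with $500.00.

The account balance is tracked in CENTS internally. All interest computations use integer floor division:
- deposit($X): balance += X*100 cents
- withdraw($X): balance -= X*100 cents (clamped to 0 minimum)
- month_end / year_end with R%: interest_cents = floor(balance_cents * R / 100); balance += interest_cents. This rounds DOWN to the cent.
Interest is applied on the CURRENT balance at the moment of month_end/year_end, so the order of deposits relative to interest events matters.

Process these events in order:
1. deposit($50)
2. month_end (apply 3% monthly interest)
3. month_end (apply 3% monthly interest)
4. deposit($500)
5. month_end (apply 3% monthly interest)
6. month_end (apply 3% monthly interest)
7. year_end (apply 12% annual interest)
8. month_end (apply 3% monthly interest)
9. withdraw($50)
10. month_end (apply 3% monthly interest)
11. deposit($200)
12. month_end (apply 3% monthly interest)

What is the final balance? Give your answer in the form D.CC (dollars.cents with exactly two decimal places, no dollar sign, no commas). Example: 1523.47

After 1 (deposit($50)): balance=$550.00 total_interest=$0.00
After 2 (month_end (apply 3% monthly interest)): balance=$566.50 total_interest=$16.50
After 3 (month_end (apply 3% monthly interest)): balance=$583.49 total_interest=$33.49
After 4 (deposit($500)): balance=$1083.49 total_interest=$33.49
After 5 (month_end (apply 3% monthly interest)): balance=$1115.99 total_interest=$65.99
After 6 (month_end (apply 3% monthly interest)): balance=$1149.46 total_interest=$99.46
After 7 (year_end (apply 12% annual interest)): balance=$1287.39 total_interest=$237.39
After 8 (month_end (apply 3% monthly interest)): balance=$1326.01 total_interest=$276.01
After 9 (withdraw($50)): balance=$1276.01 total_interest=$276.01
After 10 (month_end (apply 3% monthly interest)): balance=$1314.29 total_interest=$314.29
After 11 (deposit($200)): balance=$1514.29 total_interest=$314.29
After 12 (month_end (apply 3% monthly interest)): balance=$1559.71 total_interest=$359.71

Answer: 1559.71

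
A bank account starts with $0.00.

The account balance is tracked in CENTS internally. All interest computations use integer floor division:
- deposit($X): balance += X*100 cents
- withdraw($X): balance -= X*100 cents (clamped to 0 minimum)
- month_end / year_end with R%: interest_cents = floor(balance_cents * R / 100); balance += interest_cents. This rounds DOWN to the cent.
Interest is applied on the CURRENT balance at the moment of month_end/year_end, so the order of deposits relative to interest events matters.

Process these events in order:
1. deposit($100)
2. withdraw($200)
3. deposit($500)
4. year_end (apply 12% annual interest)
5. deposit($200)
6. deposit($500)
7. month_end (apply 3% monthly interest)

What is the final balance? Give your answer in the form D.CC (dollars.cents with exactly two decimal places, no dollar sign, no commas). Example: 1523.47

After 1 (deposit($100)): balance=$100.00 total_interest=$0.00
After 2 (withdraw($200)): balance=$0.00 total_interest=$0.00
After 3 (deposit($500)): balance=$500.00 total_interest=$0.00
After 4 (year_end (apply 12% annual interest)): balance=$560.00 total_interest=$60.00
After 5 (deposit($200)): balance=$760.00 total_interest=$60.00
After 6 (deposit($500)): balance=$1260.00 total_interest=$60.00
After 7 (month_end (apply 3% monthly interest)): balance=$1297.80 total_interest=$97.80

Answer: 1297.80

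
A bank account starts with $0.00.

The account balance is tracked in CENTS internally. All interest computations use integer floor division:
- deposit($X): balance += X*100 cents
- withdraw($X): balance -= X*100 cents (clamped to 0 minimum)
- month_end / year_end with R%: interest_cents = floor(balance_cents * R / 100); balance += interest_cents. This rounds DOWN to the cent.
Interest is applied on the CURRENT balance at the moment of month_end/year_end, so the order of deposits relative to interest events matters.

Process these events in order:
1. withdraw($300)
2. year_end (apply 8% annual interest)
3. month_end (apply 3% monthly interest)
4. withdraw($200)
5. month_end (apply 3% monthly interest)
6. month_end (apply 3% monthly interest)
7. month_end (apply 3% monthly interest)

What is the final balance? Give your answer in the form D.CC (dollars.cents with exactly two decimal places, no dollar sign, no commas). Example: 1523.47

Answer: 0.00

Derivation:
After 1 (withdraw($300)): balance=$0.00 total_interest=$0.00
After 2 (year_end (apply 8% annual interest)): balance=$0.00 total_interest=$0.00
After 3 (month_end (apply 3% monthly interest)): balance=$0.00 total_interest=$0.00
After 4 (withdraw($200)): balance=$0.00 total_interest=$0.00
After 5 (month_end (apply 3% monthly interest)): balance=$0.00 total_interest=$0.00
After 6 (month_end (apply 3% monthly interest)): balance=$0.00 total_interest=$0.00
After 7 (month_end (apply 3% monthly interest)): balance=$0.00 total_interest=$0.00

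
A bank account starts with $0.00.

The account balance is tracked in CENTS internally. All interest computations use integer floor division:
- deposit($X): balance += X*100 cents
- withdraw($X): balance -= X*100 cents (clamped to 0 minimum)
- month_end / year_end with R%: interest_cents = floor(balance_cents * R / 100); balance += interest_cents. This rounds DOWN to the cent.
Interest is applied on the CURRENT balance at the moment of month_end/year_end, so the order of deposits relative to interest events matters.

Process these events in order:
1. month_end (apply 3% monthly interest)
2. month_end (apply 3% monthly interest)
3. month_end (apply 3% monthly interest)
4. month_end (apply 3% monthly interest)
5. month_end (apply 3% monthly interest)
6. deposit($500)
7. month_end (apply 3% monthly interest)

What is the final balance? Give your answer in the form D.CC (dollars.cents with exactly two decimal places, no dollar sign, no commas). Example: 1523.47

After 1 (month_end (apply 3% monthly interest)): balance=$0.00 total_interest=$0.00
After 2 (month_end (apply 3% monthly interest)): balance=$0.00 total_interest=$0.00
After 3 (month_end (apply 3% monthly interest)): balance=$0.00 total_interest=$0.00
After 4 (month_end (apply 3% monthly interest)): balance=$0.00 total_interest=$0.00
After 5 (month_end (apply 3% monthly interest)): balance=$0.00 total_interest=$0.00
After 6 (deposit($500)): balance=$500.00 total_interest=$0.00
After 7 (month_end (apply 3% monthly interest)): balance=$515.00 total_interest=$15.00

Answer: 515.00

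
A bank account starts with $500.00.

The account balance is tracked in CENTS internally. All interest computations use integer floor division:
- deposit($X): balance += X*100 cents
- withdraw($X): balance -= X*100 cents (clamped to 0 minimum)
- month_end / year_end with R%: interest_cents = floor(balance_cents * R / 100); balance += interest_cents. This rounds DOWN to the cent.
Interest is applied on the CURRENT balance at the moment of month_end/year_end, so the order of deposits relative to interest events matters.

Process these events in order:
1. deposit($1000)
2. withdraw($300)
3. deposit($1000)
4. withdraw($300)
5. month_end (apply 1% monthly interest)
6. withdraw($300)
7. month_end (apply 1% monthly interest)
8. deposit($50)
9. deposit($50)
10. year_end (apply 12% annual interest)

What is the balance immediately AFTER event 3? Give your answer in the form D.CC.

After 1 (deposit($1000)): balance=$1500.00 total_interest=$0.00
After 2 (withdraw($300)): balance=$1200.00 total_interest=$0.00
After 3 (deposit($1000)): balance=$2200.00 total_interest=$0.00

Answer: 2200.00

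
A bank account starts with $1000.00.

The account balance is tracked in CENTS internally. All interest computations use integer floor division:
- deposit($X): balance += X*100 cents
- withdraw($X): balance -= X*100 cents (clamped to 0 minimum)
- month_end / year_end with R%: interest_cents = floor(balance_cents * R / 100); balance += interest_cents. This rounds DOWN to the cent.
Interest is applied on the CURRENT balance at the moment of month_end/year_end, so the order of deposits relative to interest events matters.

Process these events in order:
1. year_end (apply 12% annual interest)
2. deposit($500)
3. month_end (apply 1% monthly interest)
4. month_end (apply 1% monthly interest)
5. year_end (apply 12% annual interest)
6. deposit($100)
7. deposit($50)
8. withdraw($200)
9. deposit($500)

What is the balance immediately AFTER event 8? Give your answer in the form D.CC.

After 1 (year_end (apply 12% annual interest)): balance=$1120.00 total_interest=$120.00
After 2 (deposit($500)): balance=$1620.00 total_interest=$120.00
After 3 (month_end (apply 1% monthly interest)): balance=$1636.20 total_interest=$136.20
After 4 (month_end (apply 1% monthly interest)): balance=$1652.56 total_interest=$152.56
After 5 (year_end (apply 12% annual interest)): balance=$1850.86 total_interest=$350.86
After 6 (deposit($100)): balance=$1950.86 total_interest=$350.86
After 7 (deposit($50)): balance=$2000.86 total_interest=$350.86
After 8 (withdraw($200)): balance=$1800.86 total_interest=$350.86

Answer: 1800.86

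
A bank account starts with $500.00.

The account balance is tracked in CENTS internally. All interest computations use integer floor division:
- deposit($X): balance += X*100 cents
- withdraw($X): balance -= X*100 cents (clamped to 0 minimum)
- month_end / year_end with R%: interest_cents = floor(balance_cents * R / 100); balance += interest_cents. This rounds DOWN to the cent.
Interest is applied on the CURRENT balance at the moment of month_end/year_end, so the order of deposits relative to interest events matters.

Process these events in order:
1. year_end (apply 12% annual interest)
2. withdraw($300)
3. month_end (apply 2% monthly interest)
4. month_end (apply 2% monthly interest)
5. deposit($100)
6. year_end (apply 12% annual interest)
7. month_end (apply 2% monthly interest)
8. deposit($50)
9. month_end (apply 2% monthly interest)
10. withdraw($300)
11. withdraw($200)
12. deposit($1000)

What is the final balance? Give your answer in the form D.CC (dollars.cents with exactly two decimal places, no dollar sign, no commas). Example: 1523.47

After 1 (year_end (apply 12% annual interest)): balance=$560.00 total_interest=$60.00
After 2 (withdraw($300)): balance=$260.00 total_interest=$60.00
After 3 (month_end (apply 2% monthly interest)): balance=$265.20 total_interest=$65.20
After 4 (month_end (apply 2% monthly interest)): balance=$270.50 total_interest=$70.50
After 5 (deposit($100)): balance=$370.50 total_interest=$70.50
After 6 (year_end (apply 12% annual interest)): balance=$414.96 total_interest=$114.96
After 7 (month_end (apply 2% monthly interest)): balance=$423.25 total_interest=$123.25
After 8 (deposit($50)): balance=$473.25 total_interest=$123.25
After 9 (month_end (apply 2% monthly interest)): balance=$482.71 total_interest=$132.71
After 10 (withdraw($300)): balance=$182.71 total_interest=$132.71
After 11 (withdraw($200)): balance=$0.00 total_interest=$132.71
After 12 (deposit($1000)): balance=$1000.00 total_interest=$132.71

Answer: 1000.00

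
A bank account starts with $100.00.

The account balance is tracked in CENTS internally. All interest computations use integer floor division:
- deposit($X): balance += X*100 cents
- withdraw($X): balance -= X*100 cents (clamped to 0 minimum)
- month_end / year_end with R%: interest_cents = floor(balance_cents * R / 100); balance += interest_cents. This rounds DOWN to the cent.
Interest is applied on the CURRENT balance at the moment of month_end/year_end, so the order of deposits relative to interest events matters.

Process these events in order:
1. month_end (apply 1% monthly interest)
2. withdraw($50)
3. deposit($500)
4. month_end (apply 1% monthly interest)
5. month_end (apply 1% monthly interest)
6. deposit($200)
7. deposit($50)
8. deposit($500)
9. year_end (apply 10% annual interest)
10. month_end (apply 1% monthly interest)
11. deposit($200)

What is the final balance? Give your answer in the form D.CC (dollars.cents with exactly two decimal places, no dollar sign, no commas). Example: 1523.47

After 1 (month_end (apply 1% monthly interest)): balance=$101.00 total_interest=$1.00
After 2 (withdraw($50)): balance=$51.00 total_interest=$1.00
After 3 (deposit($500)): balance=$551.00 total_interest=$1.00
After 4 (month_end (apply 1% monthly interest)): balance=$556.51 total_interest=$6.51
After 5 (month_end (apply 1% monthly interest)): balance=$562.07 total_interest=$12.07
After 6 (deposit($200)): balance=$762.07 total_interest=$12.07
After 7 (deposit($50)): balance=$812.07 total_interest=$12.07
After 8 (deposit($500)): balance=$1312.07 total_interest=$12.07
After 9 (year_end (apply 10% annual interest)): balance=$1443.27 total_interest=$143.27
After 10 (month_end (apply 1% monthly interest)): balance=$1457.70 total_interest=$157.70
After 11 (deposit($200)): balance=$1657.70 total_interest=$157.70

Answer: 1657.70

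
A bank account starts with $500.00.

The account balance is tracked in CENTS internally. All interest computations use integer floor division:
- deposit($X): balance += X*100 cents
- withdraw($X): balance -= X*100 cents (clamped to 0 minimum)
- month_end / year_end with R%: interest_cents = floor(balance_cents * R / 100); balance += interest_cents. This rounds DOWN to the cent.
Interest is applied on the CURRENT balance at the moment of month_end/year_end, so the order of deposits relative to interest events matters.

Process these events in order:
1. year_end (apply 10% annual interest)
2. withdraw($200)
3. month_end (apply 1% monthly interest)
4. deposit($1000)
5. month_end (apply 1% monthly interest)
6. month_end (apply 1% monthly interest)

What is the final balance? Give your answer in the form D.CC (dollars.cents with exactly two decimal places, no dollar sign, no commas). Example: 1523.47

Answer: 1380.70

Derivation:
After 1 (year_end (apply 10% annual interest)): balance=$550.00 total_interest=$50.00
After 2 (withdraw($200)): balance=$350.00 total_interest=$50.00
After 3 (month_end (apply 1% monthly interest)): balance=$353.50 total_interest=$53.50
After 4 (deposit($1000)): balance=$1353.50 total_interest=$53.50
After 5 (month_end (apply 1% monthly interest)): balance=$1367.03 total_interest=$67.03
After 6 (month_end (apply 1% monthly interest)): balance=$1380.70 total_interest=$80.70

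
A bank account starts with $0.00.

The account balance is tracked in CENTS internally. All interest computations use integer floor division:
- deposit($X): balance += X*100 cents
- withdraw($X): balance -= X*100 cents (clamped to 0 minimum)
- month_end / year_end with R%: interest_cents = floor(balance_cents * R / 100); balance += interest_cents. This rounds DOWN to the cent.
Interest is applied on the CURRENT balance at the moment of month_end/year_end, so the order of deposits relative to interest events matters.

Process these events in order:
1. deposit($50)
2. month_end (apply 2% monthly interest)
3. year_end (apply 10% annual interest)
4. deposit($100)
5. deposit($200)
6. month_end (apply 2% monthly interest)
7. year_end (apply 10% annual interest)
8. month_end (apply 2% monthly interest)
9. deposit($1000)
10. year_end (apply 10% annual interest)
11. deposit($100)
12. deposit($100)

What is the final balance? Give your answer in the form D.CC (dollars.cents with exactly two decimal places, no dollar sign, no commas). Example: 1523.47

Answer: 1748.28

Derivation:
After 1 (deposit($50)): balance=$50.00 total_interest=$0.00
After 2 (month_end (apply 2% monthly interest)): balance=$51.00 total_interest=$1.00
After 3 (year_end (apply 10% annual interest)): balance=$56.10 total_interest=$6.10
After 4 (deposit($100)): balance=$156.10 total_interest=$6.10
After 5 (deposit($200)): balance=$356.10 total_interest=$6.10
After 6 (month_end (apply 2% monthly interest)): balance=$363.22 total_interest=$13.22
After 7 (year_end (apply 10% annual interest)): balance=$399.54 total_interest=$49.54
After 8 (month_end (apply 2% monthly interest)): balance=$407.53 total_interest=$57.53
After 9 (deposit($1000)): balance=$1407.53 total_interest=$57.53
After 10 (year_end (apply 10% annual interest)): balance=$1548.28 total_interest=$198.28
After 11 (deposit($100)): balance=$1648.28 total_interest=$198.28
After 12 (deposit($100)): balance=$1748.28 total_interest=$198.28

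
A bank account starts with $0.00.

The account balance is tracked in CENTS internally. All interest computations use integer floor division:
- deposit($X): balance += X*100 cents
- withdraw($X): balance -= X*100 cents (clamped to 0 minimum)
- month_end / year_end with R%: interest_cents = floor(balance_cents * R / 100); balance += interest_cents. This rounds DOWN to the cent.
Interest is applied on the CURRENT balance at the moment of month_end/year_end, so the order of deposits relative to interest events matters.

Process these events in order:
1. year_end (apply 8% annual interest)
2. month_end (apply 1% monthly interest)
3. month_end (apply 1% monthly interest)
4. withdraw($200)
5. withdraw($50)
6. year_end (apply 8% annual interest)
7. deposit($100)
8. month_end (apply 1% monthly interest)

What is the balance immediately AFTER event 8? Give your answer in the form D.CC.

Answer: 101.00

Derivation:
After 1 (year_end (apply 8% annual interest)): balance=$0.00 total_interest=$0.00
After 2 (month_end (apply 1% monthly interest)): balance=$0.00 total_interest=$0.00
After 3 (month_end (apply 1% monthly interest)): balance=$0.00 total_interest=$0.00
After 4 (withdraw($200)): balance=$0.00 total_interest=$0.00
After 5 (withdraw($50)): balance=$0.00 total_interest=$0.00
After 6 (year_end (apply 8% annual interest)): balance=$0.00 total_interest=$0.00
After 7 (deposit($100)): balance=$100.00 total_interest=$0.00
After 8 (month_end (apply 1% monthly interest)): balance=$101.00 total_interest=$1.00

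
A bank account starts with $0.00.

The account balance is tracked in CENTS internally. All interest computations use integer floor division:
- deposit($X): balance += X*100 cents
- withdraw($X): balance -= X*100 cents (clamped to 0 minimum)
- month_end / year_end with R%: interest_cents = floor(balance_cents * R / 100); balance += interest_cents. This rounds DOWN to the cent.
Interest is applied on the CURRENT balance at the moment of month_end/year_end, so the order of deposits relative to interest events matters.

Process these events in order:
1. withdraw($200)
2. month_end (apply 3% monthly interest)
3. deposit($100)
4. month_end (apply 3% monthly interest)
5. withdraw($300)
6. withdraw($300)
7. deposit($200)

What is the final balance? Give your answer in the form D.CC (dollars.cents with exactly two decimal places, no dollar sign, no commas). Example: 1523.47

After 1 (withdraw($200)): balance=$0.00 total_interest=$0.00
After 2 (month_end (apply 3% monthly interest)): balance=$0.00 total_interest=$0.00
After 3 (deposit($100)): balance=$100.00 total_interest=$0.00
After 4 (month_end (apply 3% monthly interest)): balance=$103.00 total_interest=$3.00
After 5 (withdraw($300)): balance=$0.00 total_interest=$3.00
After 6 (withdraw($300)): balance=$0.00 total_interest=$3.00
After 7 (deposit($200)): balance=$200.00 total_interest=$3.00

Answer: 200.00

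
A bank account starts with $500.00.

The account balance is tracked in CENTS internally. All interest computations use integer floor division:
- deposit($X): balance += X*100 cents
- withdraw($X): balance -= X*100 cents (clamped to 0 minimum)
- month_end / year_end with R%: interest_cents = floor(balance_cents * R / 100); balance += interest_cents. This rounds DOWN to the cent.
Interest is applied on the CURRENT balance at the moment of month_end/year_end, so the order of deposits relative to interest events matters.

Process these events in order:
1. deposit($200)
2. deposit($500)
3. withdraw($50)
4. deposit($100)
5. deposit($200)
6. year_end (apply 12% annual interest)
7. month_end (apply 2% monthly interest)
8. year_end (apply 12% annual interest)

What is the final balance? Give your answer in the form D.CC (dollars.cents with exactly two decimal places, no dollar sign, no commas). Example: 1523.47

After 1 (deposit($200)): balance=$700.00 total_interest=$0.00
After 2 (deposit($500)): balance=$1200.00 total_interest=$0.00
After 3 (withdraw($50)): balance=$1150.00 total_interest=$0.00
After 4 (deposit($100)): balance=$1250.00 total_interest=$0.00
After 5 (deposit($200)): balance=$1450.00 total_interest=$0.00
After 6 (year_end (apply 12% annual interest)): balance=$1624.00 total_interest=$174.00
After 7 (month_end (apply 2% monthly interest)): balance=$1656.48 total_interest=$206.48
After 8 (year_end (apply 12% annual interest)): balance=$1855.25 total_interest=$405.25

Answer: 1855.25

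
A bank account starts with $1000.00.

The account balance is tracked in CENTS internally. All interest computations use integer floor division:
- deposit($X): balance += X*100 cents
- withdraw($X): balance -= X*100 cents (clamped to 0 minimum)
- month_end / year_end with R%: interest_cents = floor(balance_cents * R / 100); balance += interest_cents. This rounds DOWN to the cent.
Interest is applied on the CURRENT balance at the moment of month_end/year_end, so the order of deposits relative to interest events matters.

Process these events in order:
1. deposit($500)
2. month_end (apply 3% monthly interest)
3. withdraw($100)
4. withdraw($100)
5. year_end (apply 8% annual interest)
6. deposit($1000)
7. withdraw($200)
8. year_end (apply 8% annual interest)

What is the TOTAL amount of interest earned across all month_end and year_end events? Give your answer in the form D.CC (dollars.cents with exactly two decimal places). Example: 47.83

Answer: 332.80

Derivation:
After 1 (deposit($500)): balance=$1500.00 total_interest=$0.00
After 2 (month_end (apply 3% monthly interest)): balance=$1545.00 total_interest=$45.00
After 3 (withdraw($100)): balance=$1445.00 total_interest=$45.00
After 4 (withdraw($100)): balance=$1345.00 total_interest=$45.00
After 5 (year_end (apply 8% annual interest)): balance=$1452.60 total_interest=$152.60
After 6 (deposit($1000)): balance=$2452.60 total_interest=$152.60
After 7 (withdraw($200)): balance=$2252.60 total_interest=$152.60
After 8 (year_end (apply 8% annual interest)): balance=$2432.80 total_interest=$332.80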